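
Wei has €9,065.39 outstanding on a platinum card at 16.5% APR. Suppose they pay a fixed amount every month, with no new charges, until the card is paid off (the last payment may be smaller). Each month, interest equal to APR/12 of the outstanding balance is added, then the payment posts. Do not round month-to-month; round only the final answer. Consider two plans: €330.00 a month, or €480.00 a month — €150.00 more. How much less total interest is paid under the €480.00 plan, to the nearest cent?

Monthly rate r = 16.5%/12 = 1.375% = 0.01375.
At €330.00/mo: n = ⌈−ln(1 − rB₀/P)/ln(1+r)⌉ = 35 payments (last €243.47); total interest = total paid − €9,065.39 = €2,398.08.
At €480.00/mo: 23 payments (last €8.54); total interest €1,503.15.
Interest saved = €2,398.08 − €1,503.15 = €894.93.

€894.93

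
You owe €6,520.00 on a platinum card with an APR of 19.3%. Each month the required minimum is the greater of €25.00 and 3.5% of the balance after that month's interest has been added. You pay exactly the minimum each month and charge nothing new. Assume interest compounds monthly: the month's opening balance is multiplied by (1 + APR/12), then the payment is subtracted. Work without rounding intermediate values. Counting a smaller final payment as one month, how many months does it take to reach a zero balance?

151 months

Monthly rate r = 19.3%/12 = 1.60833% = 0.0160833.
While 3.5% of the post-interest balance exceeds €25.00, each month B ← (B·(1+r))·(1 − 0.035), i.e. B shrinks by the factor (1+r)·0.965 = 0.98052.
This holds for months 1–114. Entering month 115 the balance is €692.32; 3.5% of the post-interest balance is now below €25.00, so the flat €25.00 minimum applies from here.
From month 115 a fixed €25.00 at rate r clears €692.32 in 37 more payments. Total: 114 + 37 = 151 months.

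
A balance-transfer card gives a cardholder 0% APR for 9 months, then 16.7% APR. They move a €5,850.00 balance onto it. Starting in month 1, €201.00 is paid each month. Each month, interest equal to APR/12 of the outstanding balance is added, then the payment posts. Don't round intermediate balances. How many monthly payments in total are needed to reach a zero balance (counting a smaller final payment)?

Promo months 1–9 at r₀ = 0%/12 = 0; months 10+ at r₁ = 16.7%/12 = 0.0139167.
After month 9 (no interest yet): B = €5,850.00 − 9·€201.00 = €4,041.00.
Then at r₁ with €201.00/mo: n₂ = −ln(1 − r₁·B/P)/ln(1+r₁) ≈ 23.75 → 24 more payments.

33 months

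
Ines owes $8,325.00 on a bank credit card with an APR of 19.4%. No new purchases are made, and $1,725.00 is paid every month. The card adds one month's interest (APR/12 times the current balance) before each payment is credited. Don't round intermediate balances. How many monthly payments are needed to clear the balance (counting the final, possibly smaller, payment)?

Monthly rate r = 19.4%/12 = 1.61667% = 0.0161667.
Recurrence: B ← B·(1+r) − $1,725.00.
Month 1: interest $134.59; balance after payment $6,734.59.
Month 2: interest $108.88; balance after payment $5,118.46.
Month 3: interest $82.75; balance after payment $3,476.21.
Month 4: interest $56.20; balance after payment $1,807.41.
Month 5: interest $29.22; balance after payment $111.63.
Month 6: interest $1.80; balance after payment $0.00.

6 payments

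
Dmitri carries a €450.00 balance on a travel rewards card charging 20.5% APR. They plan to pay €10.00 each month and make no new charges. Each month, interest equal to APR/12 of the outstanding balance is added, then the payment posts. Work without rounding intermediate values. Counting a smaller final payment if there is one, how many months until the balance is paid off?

Monthly rate r = 20.5%/12 = 1.70833% = 0.0170833.
Recurrence: B ← B·(1+r) − €10.00.
Month 1: interest €7.69; balance after payment €447.69.
Month 2: interest €7.65; balance after payment €445.34.
Closed form: n = −ln(1 − rB₀/P)/ln(1+r) = −ln(0.23125)/ln(1.01708) ≈ 86.443, so the balance reaches zero during payment 87.

87 months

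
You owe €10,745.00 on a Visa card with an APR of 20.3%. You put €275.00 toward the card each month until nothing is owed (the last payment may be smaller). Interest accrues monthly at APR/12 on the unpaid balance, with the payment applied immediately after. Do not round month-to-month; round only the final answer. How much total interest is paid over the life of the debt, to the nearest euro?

Monthly rate r = 20.3%/12 = 1.69167% = 0.0169167.
Payoff takes n = ⌈−ln(1 − rB₀/P)/ln(1+r)⌉ = ⌈64.482⌉ = 65 payments; the last is €133.13.
Total paid = 64·€275.00 + €133.13 = €17,733.13.
Total interest = total paid − principal = €17,733.13 − €10,745.00 = €6,988.13.

€6,988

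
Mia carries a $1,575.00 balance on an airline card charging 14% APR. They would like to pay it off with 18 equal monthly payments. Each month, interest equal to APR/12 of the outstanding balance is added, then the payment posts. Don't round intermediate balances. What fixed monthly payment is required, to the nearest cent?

$97.52

Monthly rate r = 14%/12 = 1.16667% = 0.0116667.
Level-payment amortization: P = B₀·r / (1 − (1+r)^(−n)) = 1575.00·0.0116667 / (1 − 1.01167^(−18)).
Denominator 1 − (1+r)^(−18) = 0.188429845.
P = 18.375 / 0.188429845 ≈ 97.52.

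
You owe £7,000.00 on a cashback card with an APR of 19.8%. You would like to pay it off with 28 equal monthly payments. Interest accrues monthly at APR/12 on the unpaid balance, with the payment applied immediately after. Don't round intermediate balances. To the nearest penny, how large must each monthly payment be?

£314.20

Monthly rate r = 19.8%/12 = 1.65% = 0.0165.
Level-payment amortization: P = B₀·r / (1 − (1+r)^(−n)) = 7000.00·0.0165 / (1 − 1.0165^(−28)).
Denominator 1 − (1+r)^(−28) = 0.367597939.
P = 115.5 / 0.367597939 ≈ 314.20.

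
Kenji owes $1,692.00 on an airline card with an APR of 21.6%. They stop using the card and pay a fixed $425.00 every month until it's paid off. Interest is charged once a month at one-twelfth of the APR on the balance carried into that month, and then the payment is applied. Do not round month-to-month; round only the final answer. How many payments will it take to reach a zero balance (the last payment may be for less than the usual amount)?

5 months

Monthly rate r = 21.6%/12 = 1.8% = 0.018.
Recurrence: B ← B·(1+r) − $425.00.
Month 1: interest $30.46; balance after payment $1,297.46.
Month 2: interest $23.35; balance after payment $895.81.
Month 3: interest $16.12; balance after payment $486.93.
Month 4: interest $8.76; balance after payment $70.70.
Month 5: interest $1.27; balance after payment $0.00.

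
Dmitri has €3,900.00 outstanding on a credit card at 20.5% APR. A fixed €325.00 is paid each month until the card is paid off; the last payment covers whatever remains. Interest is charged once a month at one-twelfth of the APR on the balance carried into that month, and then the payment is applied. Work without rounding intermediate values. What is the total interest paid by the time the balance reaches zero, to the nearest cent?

Monthly rate r = 20.5%/12 = 1.70833% = 0.0170833.
Payoff takes n = ⌈−ln(1 − rB₀/P)/ln(1+r)⌉ = ⌈13.543⌉ = 14 payments; the last is €177.30.
Total paid = 13·€325.00 + €177.30 = €4,402.30.
Total interest = total paid − principal = €4,402.30 − €3,900.00 = €502.30.

€502.30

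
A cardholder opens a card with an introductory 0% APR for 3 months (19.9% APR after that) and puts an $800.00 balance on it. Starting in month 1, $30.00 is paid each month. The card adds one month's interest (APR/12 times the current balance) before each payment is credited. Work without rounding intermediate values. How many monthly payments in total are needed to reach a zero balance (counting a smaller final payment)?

Promo months 1–3 at r₀ = 0%/12 = 0; months 4+ at r₁ = 19.9%/12 = 0.0165833.
After month 3 (no interest yet): B = $800.00 − 3·$30.00 = $710.00.
Then at r₁ with $30.00/mo: n₂ = −ln(1 − r₁·B/P)/ln(1+r₁) ≈ 30.30 → 31 more payments.

34 months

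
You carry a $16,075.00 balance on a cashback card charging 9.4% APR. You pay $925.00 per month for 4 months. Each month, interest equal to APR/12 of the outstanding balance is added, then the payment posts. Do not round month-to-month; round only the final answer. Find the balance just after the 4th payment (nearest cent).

$12,840.93

Monthly rate r = 9.4%/12 = 0.783333% = 0.00783333.
Each month: B ← B·(1+r) − $925.00.
Month 1: interest $125.92; balance after payment $15,275.92.
Month 2: interest $119.66; balance after payment $14,470.58.
Month 3: interest $113.35; balance after payment $13,658.94.
Month 4: interest $106.99; balance after payment $12,840.93.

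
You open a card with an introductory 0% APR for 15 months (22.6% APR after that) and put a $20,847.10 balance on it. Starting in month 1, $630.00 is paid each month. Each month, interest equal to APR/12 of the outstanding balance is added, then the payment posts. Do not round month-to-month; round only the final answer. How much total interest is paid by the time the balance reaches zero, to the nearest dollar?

Promo months 1–15 at r₀ = 0%/12 = 0; months 16+ at r₁ = 22.6%/12 = 0.0188333.
After month 15 (no interest yet): B = $20,847.10 − 15·$630.00 = $11,397.10.
Then at r₁ with $630.00/mo: n₂ = −ln(1 − r₁·B/P)/ln(1+r₁) ≈ 22.33 → 23 more payments.
Total paid = 37·$630.00 + $207.51 = $23,517.51; interest = $23,517.51 − $20,847.10 = $2,670.41.

$2,670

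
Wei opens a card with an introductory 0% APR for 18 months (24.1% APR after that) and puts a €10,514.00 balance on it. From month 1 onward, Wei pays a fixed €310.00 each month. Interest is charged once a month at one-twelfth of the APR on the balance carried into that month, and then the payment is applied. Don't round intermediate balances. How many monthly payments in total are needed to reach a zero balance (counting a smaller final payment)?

Promo months 1–18 at r₀ = 0%/12 = 0; months 19+ at r₁ = 24.1%/12 = 0.0200833.
After month 18 (no interest yet): B = €10,514.00 − 18·€310.00 = €4,934.00.
Then at r₁ with €310.00/mo: n₂ = −ln(1 − r₁·B/P)/ln(1+r₁) ≈ 19.37 → 20 more payments.

38 months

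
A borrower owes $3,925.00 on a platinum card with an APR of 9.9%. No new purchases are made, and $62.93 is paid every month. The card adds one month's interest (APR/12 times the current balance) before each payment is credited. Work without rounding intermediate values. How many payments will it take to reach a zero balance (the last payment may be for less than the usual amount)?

88 payments

Monthly rate r = 9.9%/12 = 0.825% = 0.00825.
Recurrence: B ← B·(1+r) − $62.93.
Month 1: interest $32.38; balance after payment $3,894.45.
Month 2: interest $32.13; balance after payment $3,863.65.
Closed form: n = −ln(1 − rB₀/P)/ln(1+r) = −ln(0.48544)/ln(1.00825) ≈ 87.961, so the balance reaches zero during payment 88.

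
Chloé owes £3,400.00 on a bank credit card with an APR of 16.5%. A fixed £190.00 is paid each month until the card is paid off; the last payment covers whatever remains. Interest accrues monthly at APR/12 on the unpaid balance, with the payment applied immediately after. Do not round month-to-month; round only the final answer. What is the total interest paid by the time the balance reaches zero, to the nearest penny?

£529.76

Monthly rate r = 16.5%/12 = 1.375% = 0.01375.
Payoff takes n = ⌈−ln(1 − rB₀/P)/ln(1+r)⌉ = ⌈20.681⌉ = 21 payments; the last is £129.76.
Total paid = 20·£190.00 + £129.76 = £3,929.76.
Total interest = total paid − principal = £3,929.76 − £3,400.00 = £529.76.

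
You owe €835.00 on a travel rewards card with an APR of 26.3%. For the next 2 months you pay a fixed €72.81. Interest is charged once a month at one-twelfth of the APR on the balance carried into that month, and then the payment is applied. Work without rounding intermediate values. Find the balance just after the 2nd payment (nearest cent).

€724.79

Monthly rate r = 26.3%/12 = 2.19167% = 0.0219167.
Each month: B ← B·(1+r) − €72.81.
Month 1: interest €18.30; balance after payment €780.49.
Month 2: interest €17.11; balance after payment €724.79.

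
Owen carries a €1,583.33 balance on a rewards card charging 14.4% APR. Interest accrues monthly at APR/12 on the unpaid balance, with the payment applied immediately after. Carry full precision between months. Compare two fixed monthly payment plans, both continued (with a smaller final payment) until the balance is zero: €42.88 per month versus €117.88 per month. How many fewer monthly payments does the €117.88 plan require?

Monthly rate r = 14.4%/12 = 1.2% = 0.012.
At €42.88/mo: n = ⌈−ln(1 − rB₀/P)/ln(1+r)⌉ = 50 payments (last €3.12); total interest = total paid − €1,583.33 = €520.91.
At €117.88/mo: 15 payments (last €86.70); total interest €153.69.
Payments saved = 50 − 15 = 35.

35 fewer payments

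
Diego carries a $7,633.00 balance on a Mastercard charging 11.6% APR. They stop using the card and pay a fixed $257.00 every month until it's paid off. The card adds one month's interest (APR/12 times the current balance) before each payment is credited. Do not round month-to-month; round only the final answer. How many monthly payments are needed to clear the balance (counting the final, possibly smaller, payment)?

36 months

Monthly rate r = 11.6%/12 = 0.966667% = 0.00966667.
Recurrence: B ← B·(1+r) − $257.00.
Month 1: interest $73.79; balance after payment $7,449.79.
Month 2: interest $72.01; balance after payment $7,264.80.
Closed form: n = −ln(1 − rB₀/P)/ln(1+r) = −ln(0.7129)/ln(1.00967) ≈ 35.178, so the balance reaches zero during payment 36.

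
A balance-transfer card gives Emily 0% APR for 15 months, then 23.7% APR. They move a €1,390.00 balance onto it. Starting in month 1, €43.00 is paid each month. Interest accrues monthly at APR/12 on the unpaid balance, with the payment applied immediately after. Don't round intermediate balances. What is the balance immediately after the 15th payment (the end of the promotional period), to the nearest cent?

€745.00

Promo months 1–15 at r₀ = 0%/12 = 0; months 16+ at r₁ = 23.7%/12 = 0.01975.
After month 15 (no interest yet): B = €1,390.00 − 15·€43.00 = €745.00.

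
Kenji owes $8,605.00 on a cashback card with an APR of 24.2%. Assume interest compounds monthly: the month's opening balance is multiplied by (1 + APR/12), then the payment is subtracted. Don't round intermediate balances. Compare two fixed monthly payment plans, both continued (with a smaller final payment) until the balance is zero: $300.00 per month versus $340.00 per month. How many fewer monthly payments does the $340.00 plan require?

8 fewer payments

Monthly rate r = 24.2%/12 = 2.01667% = 0.0201667.
At $300.00/mo: n = ⌈−ln(1 − rB₀/P)/ln(1+r)⌉ = 44 payments (last $79.79); total interest = total paid − $8,605.00 = $4,374.79.
At $340.00/mo: 36 payments (last $261.91); total interest $3,556.91.
Payments saved = 44 − 36 = 8.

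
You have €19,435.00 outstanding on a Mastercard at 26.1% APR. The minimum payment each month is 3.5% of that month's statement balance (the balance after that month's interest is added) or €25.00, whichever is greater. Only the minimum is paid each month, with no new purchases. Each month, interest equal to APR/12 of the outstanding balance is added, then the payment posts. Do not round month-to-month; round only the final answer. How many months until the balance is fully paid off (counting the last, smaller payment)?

280 months

Monthly rate r = 26.1%/12 = 2.175% = 0.02175.
While 3.5% of the post-interest balance exceeds €25.00, each month B ← (B·(1+r))·(1 − 0.035), i.e. B shrinks by the factor (1+r)·0.965 = 0.98599.
This holds for months 1–236. Entering month 237 the balance is €695.61; 3.5% of the post-interest balance is now below €25.00, so the flat €25.00 minimum applies from here.
From month 237 a fixed €25.00 at rate r clears €695.61 in 44 more payments. Total: 236 + 44 = 280 months.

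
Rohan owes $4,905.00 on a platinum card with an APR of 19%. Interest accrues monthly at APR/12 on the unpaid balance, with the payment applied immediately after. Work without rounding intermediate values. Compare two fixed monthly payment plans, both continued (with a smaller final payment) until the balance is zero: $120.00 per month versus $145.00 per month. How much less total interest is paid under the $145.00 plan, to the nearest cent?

Monthly rate r = 19%/12 = 1.58333% = 0.0158333.
At $120.00/mo: n = ⌈−ln(1 − rB₀/P)/ln(1+r)⌉ = 67 payments (last $38.44); total interest = total paid − $4,905.00 = $3,053.44.
At $145.00/mo: 49 payments (last $119.88); total interest $2,174.88.
Interest saved = $3,053.44 − $2,174.88 = $878.56.

$878.56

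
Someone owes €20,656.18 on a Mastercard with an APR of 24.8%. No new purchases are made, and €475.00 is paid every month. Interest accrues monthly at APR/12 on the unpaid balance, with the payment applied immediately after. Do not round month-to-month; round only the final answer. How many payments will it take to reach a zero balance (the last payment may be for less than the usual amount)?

112 payments

Monthly rate r = 24.8%/12 = 2.06667% = 0.0206667.
Recurrence: B ← B·(1+r) − €475.00.
Month 1: interest €426.89; balance after payment €20,608.07.
Month 2: interest €425.90; balance after payment €20,558.97.
Closed form: n = −ln(1 − rB₀/P)/ln(1+r) = −ln(0.10127)/ln(1.02067) ≈ 111.943, so the balance reaches zero during payment 112.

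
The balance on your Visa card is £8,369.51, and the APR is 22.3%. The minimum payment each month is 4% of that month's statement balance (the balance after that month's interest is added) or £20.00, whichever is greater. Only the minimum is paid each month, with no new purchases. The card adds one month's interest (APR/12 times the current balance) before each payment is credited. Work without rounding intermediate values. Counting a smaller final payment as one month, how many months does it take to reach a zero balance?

Monthly rate r = 22.3%/12 = 1.85833% = 0.0185833.
While 4% of the post-interest balance exceeds £20.00, each month B ← (B·(1+r))·(1 − 0.04), i.e. B shrinks by the factor (1+r)·0.96 = 0.97784.
This holds for months 1–127. Entering month 128 the balance is £486.08; 4% of the post-interest balance is now below £20.00, so the flat £20.00 minimum applies from here.
From month 128 a fixed £20.00 at rate r clears £486.08 in 33 more payments. Total: 127 + 33 = 160 months.

160 months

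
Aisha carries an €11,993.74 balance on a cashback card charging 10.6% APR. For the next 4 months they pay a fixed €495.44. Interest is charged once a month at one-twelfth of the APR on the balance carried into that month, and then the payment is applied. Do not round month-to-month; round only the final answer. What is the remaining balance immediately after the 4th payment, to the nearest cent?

Monthly rate r = 10.6%/12 = 0.883333% = 0.00883333.
Each month: B ← B·(1+r) − €495.44.
Month 1: interest €105.94; balance after payment €11,604.24.
Month 2: interest €102.50; balance after payment €11,211.31.
Month 3: interest €99.03; balance after payment €10,814.90.
Month 4: interest €95.53; balance after payment €10,414.99.

€10,414.99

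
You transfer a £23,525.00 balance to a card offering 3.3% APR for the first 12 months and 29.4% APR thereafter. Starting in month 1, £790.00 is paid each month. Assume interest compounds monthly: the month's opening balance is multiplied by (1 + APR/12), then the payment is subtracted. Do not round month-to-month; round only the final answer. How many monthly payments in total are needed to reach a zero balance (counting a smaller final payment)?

Promo months 1–12 at r₀ = 3.3%/12 = 0.00275; months 13+ at r₁ = 29.4%/12 = 0.0245.
After month 12: iterate B ← B·(1+r₀) − £790.00 for 12 months → £14,688.47.
Then at r₁ with £790.00/mo: n₂ = −ln(1 − r₁·B/P)/ln(1+r₁) ≈ 25.12 → 26 more payments.

38 months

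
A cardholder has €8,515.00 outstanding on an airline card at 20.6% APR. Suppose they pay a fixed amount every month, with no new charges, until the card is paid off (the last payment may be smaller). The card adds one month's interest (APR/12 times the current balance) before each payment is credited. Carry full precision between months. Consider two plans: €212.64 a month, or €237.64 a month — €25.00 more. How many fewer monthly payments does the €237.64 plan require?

Monthly rate r = 20.6%/12 = 1.71667% = 0.0171667.
At €212.64/mo: n = ⌈−ln(1 − rB₀/P)/ln(1+r)⌉ = 69 payments (last €68.93); total interest = total paid − €8,515.00 = €6,013.45.
At €237.64/mo: 57 payments (last €22.74); total interest €4,815.58.
Payments saved = 69 − 57 = 12.

12 fewer payments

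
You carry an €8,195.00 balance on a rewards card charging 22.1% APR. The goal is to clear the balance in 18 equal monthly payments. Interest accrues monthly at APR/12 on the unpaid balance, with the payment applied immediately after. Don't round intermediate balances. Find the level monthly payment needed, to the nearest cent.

Monthly rate r = 22.1%/12 = 1.84167% = 0.0184167.
Level-payment amortization: P = B₀·r / (1 − (1+r)^(−n)) = 8195.00·0.0184167 / (1 − 1.01842^(−18)).
Denominator 1 − (1+r)^(−18) = 0.279985844.
P = 150.925 / 0.279985844 ≈ 539.04.

€539.04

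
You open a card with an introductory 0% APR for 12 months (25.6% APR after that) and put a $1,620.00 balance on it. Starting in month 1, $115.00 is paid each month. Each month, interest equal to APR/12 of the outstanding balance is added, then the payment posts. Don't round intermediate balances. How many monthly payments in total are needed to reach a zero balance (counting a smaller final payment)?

Promo months 1–12 at r₀ = 0%/12 = 0; months 13+ at r₁ = 25.6%/12 = 0.0213333.
After month 12 (no interest yet): B = $1,620.00 − 12·$115.00 = $240.00.
Then at r₁ with $115.00/mo: n₂ = −ln(1 − r₁·B/P)/ln(1+r₁) ≈ 2.16 → 3 more payments.

15 payments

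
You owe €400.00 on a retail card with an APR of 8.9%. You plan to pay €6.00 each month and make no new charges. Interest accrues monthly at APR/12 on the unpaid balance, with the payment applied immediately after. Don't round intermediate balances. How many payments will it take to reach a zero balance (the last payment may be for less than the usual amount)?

93 months

Monthly rate r = 8.9%/12 = 0.741667% = 0.00741667.
Recurrence: B ← B·(1+r) − €6.00.
Month 1: interest €2.97; balance after payment €396.97.
Month 2: interest €2.94; balance after payment €393.91.
Closed form: n = −ln(1 − rB₀/P)/ln(1+r) = −ln(0.50556)/ln(1.00742) ≈ 92.309, so the balance reaches zero during payment 93.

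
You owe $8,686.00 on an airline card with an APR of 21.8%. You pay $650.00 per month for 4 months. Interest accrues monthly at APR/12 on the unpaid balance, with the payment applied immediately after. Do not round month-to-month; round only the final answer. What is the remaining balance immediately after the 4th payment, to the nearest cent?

$6,662.88

Monthly rate r = 21.8%/12 = 1.81667% = 0.0181667.
Each month: B ← B·(1+r) − $650.00.
Month 1: interest $157.80; balance after payment $8,193.80.
Month 2: interest $148.85; balance after payment $7,692.65.
Month 3: interest $139.75; balance after payment $7,182.40.
Month 4: interest $130.48; balance after payment $6,662.88.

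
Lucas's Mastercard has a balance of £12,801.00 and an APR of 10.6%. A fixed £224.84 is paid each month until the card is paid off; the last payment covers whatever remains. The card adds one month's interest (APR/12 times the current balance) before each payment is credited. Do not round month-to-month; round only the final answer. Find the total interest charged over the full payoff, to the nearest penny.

Monthly rate r = 10.6%/12 = 0.883333% = 0.00883333.
Payoff takes n = ⌈−ln(1 − rB₀/P)/ln(1+r)⌉ = ⌈79.481⌉ = 80 payments; the last is £108.28.
Total paid = 79·£224.84 + £108.28 = £17,870.64.
Total interest = total paid − principal = £17,870.64 − £12,801.00 = £5,069.64.

£5,069.64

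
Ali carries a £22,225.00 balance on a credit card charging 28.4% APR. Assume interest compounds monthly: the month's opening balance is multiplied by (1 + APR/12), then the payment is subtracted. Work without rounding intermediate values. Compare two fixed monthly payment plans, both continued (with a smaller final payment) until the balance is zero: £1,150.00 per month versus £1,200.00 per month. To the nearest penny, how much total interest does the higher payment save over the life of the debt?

£462.53

Monthly rate r = 28.4%/12 = 2.36667% = 0.0236667.
At £1,150.00/mo: n = ⌈−ln(1 − rB₀/P)/ln(1+r)⌉ = 27 payments (last £158.36); total interest = total paid − £22,225.00 = £7,833.36.
At £1,200.00/mo: 25 payments (last £795.83); total interest £7,370.83.
Interest saved = £7,833.36 − £7,370.83 = £462.53.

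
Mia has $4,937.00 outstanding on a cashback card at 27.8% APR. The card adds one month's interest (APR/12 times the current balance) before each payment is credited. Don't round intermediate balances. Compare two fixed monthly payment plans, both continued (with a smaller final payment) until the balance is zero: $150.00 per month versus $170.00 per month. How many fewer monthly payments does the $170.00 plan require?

14 fewer payments

Monthly rate r = 27.8%/12 = 2.31667% = 0.0231667.
At $150.00/mo: n = ⌈−ln(1 − rB₀/P)/ln(1+r)⌉ = 63 payments (last $115.62); total interest = total paid − $4,937.00 = $4,478.62.
At $170.00/mo: 49 payments (last $132.68); total interest $3,355.68.
Payments saved = 63 − 49 = 14.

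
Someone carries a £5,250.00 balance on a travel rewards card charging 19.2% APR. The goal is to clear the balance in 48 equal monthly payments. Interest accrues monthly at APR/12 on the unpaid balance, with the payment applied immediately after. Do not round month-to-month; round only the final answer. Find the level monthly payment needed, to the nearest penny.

Monthly rate r = 19.2%/12 = 1.6% = 0.016.
Level-payment amortization: P = B₀·r / (1 − (1+r)^(−n)) = 5250.00·0.016 / (1 − 1.016^(−48)).
Denominator 1 − (1+r)^(−48) = 0.533230986.
P = 84 / 0.533230986 ≈ 157.53.

£157.53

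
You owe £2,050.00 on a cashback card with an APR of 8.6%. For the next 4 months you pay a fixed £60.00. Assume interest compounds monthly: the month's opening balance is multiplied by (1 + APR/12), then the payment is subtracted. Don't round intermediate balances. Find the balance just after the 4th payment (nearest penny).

Monthly rate r = 8.6%/12 = 0.716667% = 0.00716667.
Each month: B ← B·(1+r) − £60.00.
Month 1: interest £14.69; balance after payment £2,004.69.
Month 2: interest £14.37; balance after payment £1,959.06.
Month 3: interest £14.04; balance after payment £1,913.10.
Month 4: interest £13.71; balance after payment £1,866.81.

£1,866.81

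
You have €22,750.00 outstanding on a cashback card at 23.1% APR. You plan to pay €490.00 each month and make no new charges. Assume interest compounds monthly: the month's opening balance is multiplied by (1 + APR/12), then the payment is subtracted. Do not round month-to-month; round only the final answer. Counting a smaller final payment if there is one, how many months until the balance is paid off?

118 payments

Monthly rate r = 23.1%/12 = 1.925% = 0.01925.
Recurrence: B ← B·(1+r) − €490.00.
Month 1: interest €437.94; balance after payment €22,697.94.
Month 2: interest €436.94; balance after payment €22,644.87.
Closed form: n = −ln(1 − rB₀/P)/ln(1+r) = −ln(0.10625)/ln(1.01925) ≈ 117.583, so the balance reaches zero during payment 118.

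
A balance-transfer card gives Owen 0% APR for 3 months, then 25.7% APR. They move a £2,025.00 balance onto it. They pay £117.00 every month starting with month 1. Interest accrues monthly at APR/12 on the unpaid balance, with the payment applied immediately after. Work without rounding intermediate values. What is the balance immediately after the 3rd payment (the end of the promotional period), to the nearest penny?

£1,674.00

Promo months 1–3 at r₀ = 0%/12 = 0; months 4+ at r₁ = 25.7%/12 = 0.0214167.
After month 3 (no interest yet): B = £2,025.00 − 3·£117.00 = £1,674.00.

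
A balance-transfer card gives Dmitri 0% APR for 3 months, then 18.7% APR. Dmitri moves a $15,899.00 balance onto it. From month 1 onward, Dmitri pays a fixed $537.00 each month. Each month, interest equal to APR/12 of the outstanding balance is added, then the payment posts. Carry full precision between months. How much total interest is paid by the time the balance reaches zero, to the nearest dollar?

Promo months 1–3 at r₀ = 0%/12 = 0; months 4+ at r₁ = 18.7%/12 = 0.0155833.
After month 3 (no interest yet): B = $15,899.00 − 3·$537.00 = $14,288.00.
Then at r₁ with $537.00/mo: n₂ = −ln(1 − r₁·B/P)/ln(1+r₁) ≈ 34.63 → 35 more payments.
Total paid = 37·$537.00 + $339.86 = $20,208.86; interest = $20,208.86 − $15,899.00 = $4,309.86.

$4,310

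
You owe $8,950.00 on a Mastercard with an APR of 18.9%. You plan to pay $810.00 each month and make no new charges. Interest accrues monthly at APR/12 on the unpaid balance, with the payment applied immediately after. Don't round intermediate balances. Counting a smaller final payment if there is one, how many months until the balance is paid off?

13 months

Monthly rate r = 18.9%/12 = 1.575% = 0.01575.
Recurrence: B ← B·(1+r) − $810.00.
Month 1: interest $140.96; balance after payment $8,280.96.
Month 2: interest $130.43; balance after payment $7,601.39.
Closed form: n = −ln(1 − rB₀/P)/ln(1+r) = −ln(0.82597)/ln(1.01575) ≈ 12.235, so the balance reaches zero during payment 13.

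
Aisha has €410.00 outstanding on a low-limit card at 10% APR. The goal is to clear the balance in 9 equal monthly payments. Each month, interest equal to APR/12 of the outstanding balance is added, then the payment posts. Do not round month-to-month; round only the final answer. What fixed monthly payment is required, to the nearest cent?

€47.47

Monthly rate r = 10%/12 = 0.833333% = 0.00833333.
Level-payment amortization: P = B₀·r / (1 − (1+r)^(−n)) = 410.00·0.00833333 / (1 − 1.00833^(−9)).
Denominator 1 − (1+r)^(−9) = 0.0719681497.
P = 3.41667 / 0.0719681497 ≈ 47.47.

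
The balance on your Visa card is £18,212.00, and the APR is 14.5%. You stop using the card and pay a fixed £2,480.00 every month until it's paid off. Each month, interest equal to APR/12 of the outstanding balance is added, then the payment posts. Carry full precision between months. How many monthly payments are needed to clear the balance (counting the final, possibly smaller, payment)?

8 payments

Monthly rate r = 14.5%/12 = 1.20833% = 0.0120833.
Recurrence: B ← B·(1+r) − £2,480.00.
Month 1: interest £220.06; balance after payment £15,952.06.
Month 2: interest £192.75; balance after payment £13,664.82.
Closed form: n = −ln(1 − rB₀/P)/ln(1+r) = −ln(0.91127)/ln(1.01208) ≈ 7.736, so the balance reaches zero during payment 8.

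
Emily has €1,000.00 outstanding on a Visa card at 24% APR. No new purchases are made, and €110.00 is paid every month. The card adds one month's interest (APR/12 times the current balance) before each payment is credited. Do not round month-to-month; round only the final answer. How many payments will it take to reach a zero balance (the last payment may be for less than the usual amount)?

Monthly rate r = 24%/12 = 2% = 0.02.
Recurrence: B ← B·(1+r) − €110.00.
Month 1: interest €20.00; balance after payment €910.00.
Month 2: interest €18.20; balance after payment €818.20.
Closed form: n = −ln(1 − rB₀/P)/ln(1+r) = −ln(0.81818)/ln(1.02) ≈ 10.134, so the balance reaches zero during payment 11.

11 payments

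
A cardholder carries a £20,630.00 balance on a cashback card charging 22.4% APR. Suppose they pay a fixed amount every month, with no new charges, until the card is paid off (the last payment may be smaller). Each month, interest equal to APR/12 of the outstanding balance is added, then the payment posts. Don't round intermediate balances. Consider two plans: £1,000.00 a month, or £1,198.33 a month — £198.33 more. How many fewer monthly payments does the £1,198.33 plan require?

6 fewer payments

Monthly rate r = 22.4%/12 = 1.86667% = 0.0186667.
At £1,000.00/mo: n = ⌈−ln(1 − rB₀/P)/ln(1+r)⌉ = 27 payments (last £295.28); total interest = total paid − £20,630.00 = £5,665.28.
At £1,198.33/mo: 21 payments (last £1,151.82); total interest £4,488.42.
Payments saved = 27 − 21 = 6.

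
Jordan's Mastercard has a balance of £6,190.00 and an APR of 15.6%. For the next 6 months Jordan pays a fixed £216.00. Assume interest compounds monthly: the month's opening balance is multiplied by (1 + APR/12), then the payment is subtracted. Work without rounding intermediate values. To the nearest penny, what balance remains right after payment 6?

Monthly rate r = 15.6%/12 = 1.3% = 0.013.
Each month: B ← B·(1+r) − £216.00.
Month 1: interest £80.47; balance after payment £6,054.47.
Month 2: interest £78.71; balance after payment £5,917.18.
Month 3: interest £76.92; balance after payment £5,778.10.
Month 4: interest £75.12; balance after payment £5,637.22.
Month 5: interest £73.28; balance after payment £5,494.50.
Month 6: interest £71.43; balance after payment £5,349.93.

£5,349.93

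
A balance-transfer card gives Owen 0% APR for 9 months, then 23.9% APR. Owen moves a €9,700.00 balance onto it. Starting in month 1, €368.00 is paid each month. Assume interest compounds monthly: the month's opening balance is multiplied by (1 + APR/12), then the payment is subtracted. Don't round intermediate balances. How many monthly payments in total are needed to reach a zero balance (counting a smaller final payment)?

31 payments

Promo months 1–9 at r₀ = 0%/12 = 0; months 10+ at r₁ = 23.9%/12 = 0.0199167.
After month 9 (no interest yet): B = €9,700.00 − 9·€368.00 = €6,388.00.
Then at r₁ with €368.00/mo: n₂ = −ln(1 − r₁·B/P)/ln(1+r₁) ≈ 21.51 → 22 more payments.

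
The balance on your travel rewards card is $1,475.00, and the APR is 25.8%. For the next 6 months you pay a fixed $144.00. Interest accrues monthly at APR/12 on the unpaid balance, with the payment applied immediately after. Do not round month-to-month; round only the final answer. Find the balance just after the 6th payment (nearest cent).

$764.01

Monthly rate r = 25.8%/12 = 2.15% = 0.0215.
Each month: B ← B·(1+r) − $144.00.
Month 1: interest $31.71; balance after payment $1,362.71.
Month 2: interest $29.30; balance after payment $1,248.01.
Month 3: interest $26.83; balance after payment $1,130.84.
Month 4: interest $24.31; balance after payment $1,011.16.
Month 5: interest $21.74; balance after payment $888.90.
Month 6: interest $19.11; balance after payment $764.01.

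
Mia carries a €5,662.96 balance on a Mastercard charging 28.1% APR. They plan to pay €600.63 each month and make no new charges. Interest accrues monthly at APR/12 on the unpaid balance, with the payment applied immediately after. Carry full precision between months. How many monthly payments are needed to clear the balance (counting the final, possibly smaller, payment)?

Monthly rate r = 28.1%/12 = 2.34167% = 0.0234167.
Recurrence: B ← B·(1+r) − €600.63.
Month 1: interest €132.61; balance after payment €5,194.94.
Month 2: interest €121.65; balance after payment €4,715.96.
Closed form: n = −ln(1 − rB₀/P)/ln(1+r) = −ln(0.77922)/ln(1.02342) ≈ 10.777, so the balance reaches zero during payment 11.

11 payments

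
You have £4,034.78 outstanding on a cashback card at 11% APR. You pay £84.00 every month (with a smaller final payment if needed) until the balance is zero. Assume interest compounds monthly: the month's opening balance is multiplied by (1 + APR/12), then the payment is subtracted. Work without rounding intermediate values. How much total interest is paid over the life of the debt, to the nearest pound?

£1,308

Monthly rate r = 11%/12 = 0.916667% = 0.00916667.
Payoff takes n = ⌈−ln(1 − rB₀/P)/ln(1+r)⌉ = ⌈63.602⌉ = 64 payments; the last is £50.64.
Total paid = 63·£84.00 + £50.64 = £5,342.64.
Total interest = total paid − principal = £5,342.64 − £4,034.78 = £1,307.86.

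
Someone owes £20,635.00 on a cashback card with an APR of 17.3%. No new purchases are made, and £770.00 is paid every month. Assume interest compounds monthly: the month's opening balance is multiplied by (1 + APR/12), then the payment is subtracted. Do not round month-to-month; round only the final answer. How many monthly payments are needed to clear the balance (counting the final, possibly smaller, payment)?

Monthly rate r = 17.3%/12 = 1.44167% = 0.0144167.
Recurrence: B ← B·(1+r) − £770.00.
Month 1: interest £297.49; balance after payment £20,162.49.
Month 2: interest £290.68; balance after payment £19,683.16.
Closed form: n = −ln(1 − rB₀/P)/ln(1+r) = −ln(0.61365)/ln(1.01442) ≈ 34.116, so the balance reaches zero during payment 35.

35 payments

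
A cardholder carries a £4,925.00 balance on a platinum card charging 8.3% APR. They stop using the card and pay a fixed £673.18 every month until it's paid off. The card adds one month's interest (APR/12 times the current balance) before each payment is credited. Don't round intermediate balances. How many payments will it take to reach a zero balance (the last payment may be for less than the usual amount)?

8 payments

Monthly rate r = 8.3%/12 = 0.691667% = 0.00691667.
Recurrence: B ← B·(1+r) − £673.18.
Month 1: interest £34.06; balance after payment £4,285.88.
Month 2: interest £29.64; balance after payment £3,642.35.
Closed form: n = −ln(1 − rB₀/P)/ln(1+r) = −ln(0.9494)/ln(1.00692) ≈ 7.534, so the balance reaches zero during payment 8.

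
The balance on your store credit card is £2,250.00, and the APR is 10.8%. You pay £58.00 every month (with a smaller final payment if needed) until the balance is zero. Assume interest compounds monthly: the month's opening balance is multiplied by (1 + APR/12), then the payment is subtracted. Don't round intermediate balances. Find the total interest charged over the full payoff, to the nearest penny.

Monthly rate r = 10.8%/12 = 0.9% = 0.009.
Payoff takes n = ⌈−ln(1 − rB₀/P)/ln(1+r)⌉ = ⌈47.932⌉ = 48 payments; the last is £54.07.
Total paid = 47·£58.00 + £54.07 = £2,780.07.
Total interest = total paid − principal = £2,780.07 − £2,250.00 = £530.07.

£530.07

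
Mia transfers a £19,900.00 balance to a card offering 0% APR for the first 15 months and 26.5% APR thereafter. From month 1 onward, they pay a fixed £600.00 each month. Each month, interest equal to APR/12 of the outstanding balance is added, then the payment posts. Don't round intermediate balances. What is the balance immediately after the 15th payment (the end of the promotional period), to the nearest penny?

Promo months 1–15 at r₀ = 0%/12 = 0; months 16+ at r₁ = 26.5%/12 = 0.0220833.
After month 15 (no interest yet): B = £19,900.00 − 15·£600.00 = £10,900.00.

£10,900.00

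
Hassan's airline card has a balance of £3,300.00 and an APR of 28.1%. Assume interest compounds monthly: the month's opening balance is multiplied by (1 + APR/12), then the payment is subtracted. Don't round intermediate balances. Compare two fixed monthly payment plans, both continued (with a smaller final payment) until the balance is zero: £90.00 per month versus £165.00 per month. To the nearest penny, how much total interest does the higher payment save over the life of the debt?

Monthly rate r = 28.1%/12 = 2.34167% = 0.0234167.
At £90.00/mo: n = ⌈−ln(1 − rB₀/P)/ln(1+r)⌉ = 85 payments (last £46.60); total interest = total paid − £3,300.00 = £4,306.60.
At £165.00/mo: 28 payments (last £48.71); total interest £1,203.71.
Interest saved = £4,306.60 − £1,203.71 = £3,102.89.

£3,102.89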